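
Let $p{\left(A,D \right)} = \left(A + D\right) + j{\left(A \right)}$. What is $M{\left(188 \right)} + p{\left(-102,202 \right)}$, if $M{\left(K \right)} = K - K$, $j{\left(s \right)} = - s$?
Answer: $202$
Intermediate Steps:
$M{\left(K \right)} = 0$
$p{\left(A,D \right)} = D$ ($p{\left(A,D \right)} = \left(A + D\right) - A = D$)
$M{\left(188 \right)} + p{\left(-102,202 \right)} = 0 + 202 = 202$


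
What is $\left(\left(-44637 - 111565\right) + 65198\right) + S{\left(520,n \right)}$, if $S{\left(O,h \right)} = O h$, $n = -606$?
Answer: $-406124$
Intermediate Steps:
$\left(\left(-44637 - 111565\right) + 65198\right) + S{\left(520,n \right)} = \left(\left(-44637 - 111565\right) + 65198\right) + 520 \left(-606\right) = \left(-156202 + 65198\right) - 315120 = -91004 - 315120 = -406124$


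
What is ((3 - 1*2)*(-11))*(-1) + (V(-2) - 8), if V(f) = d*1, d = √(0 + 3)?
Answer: 3 + √3 ≈ 4.7320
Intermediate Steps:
d = √3 ≈ 1.7320
V(f) = √3 (V(f) = √3*1 = √3)
((3 - 1*2)*(-11))*(-1) + (V(-2) - 8) = ((3 - 1*2)*(-11))*(-1) + (√3 - 8) = ((3 - 2)*(-11))*(-1) + (-8 + √3) = (1*(-11))*(-1) + (-8 + √3) = -11*(-1) + (-8 + √3) = 11 + (-8 + √3) = 3 + √3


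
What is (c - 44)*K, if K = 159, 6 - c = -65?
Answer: 4293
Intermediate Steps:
c = 71 (c = 6 - 1*(-65) = 6 + 65 = 71)
(c - 44)*K = (71 - 44)*159 = 27*159 = 4293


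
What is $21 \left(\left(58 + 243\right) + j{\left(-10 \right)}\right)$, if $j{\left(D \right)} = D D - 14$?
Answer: $8127$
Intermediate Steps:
$j{\left(D \right)} = -14 + D^{2}$ ($j{\left(D \right)} = D^{2} - 14 = -14 + D^{2}$)
$21 \left(\left(58 + 243\right) + j{\left(-10 \right)}\right) = 21 \left(\left(58 + 243\right) - \left(14 - \left(-10\right)^{2}\right)\right) = 21 \left(301 + \left(-14 + 100\right)\right) = 21 \left(301 + 86\right) = 21 \cdot 387 = 8127$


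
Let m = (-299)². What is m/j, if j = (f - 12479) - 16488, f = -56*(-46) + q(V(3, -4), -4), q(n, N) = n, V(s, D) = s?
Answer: -89401/26388 ≈ -3.3879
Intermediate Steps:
f = 2579 (f = -56*(-46) + 3 = 2576 + 3 = 2579)
m = 89401
j = -26388 (j = (2579 - 12479) - 16488 = -9900 - 16488 = -26388)
m/j = 89401/(-26388) = 89401*(-1/26388) = -89401/26388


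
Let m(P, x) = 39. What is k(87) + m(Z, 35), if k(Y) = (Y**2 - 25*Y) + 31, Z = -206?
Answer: 5464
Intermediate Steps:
k(Y) = 31 + Y**2 - 25*Y
k(87) + m(Z, 35) = (31 + 87**2 - 25*87) + 39 = (31 + 7569 - 2175) + 39 = 5425 + 39 = 5464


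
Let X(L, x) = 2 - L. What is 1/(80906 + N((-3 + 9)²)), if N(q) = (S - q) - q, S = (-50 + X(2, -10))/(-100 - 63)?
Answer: 163/13175992 ≈ 1.2371e-5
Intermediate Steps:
S = 50/163 (S = (-50 + (2 - 1*2))/(-100 - 63) = (-50 + (2 - 2))/(-163) = (-50 + 0)*(-1/163) = -50*(-1/163) = 50/163 ≈ 0.30675)
N(q) = 50/163 - 2*q (N(q) = (50/163 - q) - q = 50/163 - 2*q)
1/(80906 + N((-3 + 9)²)) = 1/(80906 + (50/163 - 2*(-3 + 9)²)) = 1/(80906 + (50/163 - 2*6²)) = 1/(80906 + (50/163 - 2*36)) = 1/(80906 + (50/163 - 72)) = 1/(80906 - 11686/163) = 1/(13175992/163) = 163/13175992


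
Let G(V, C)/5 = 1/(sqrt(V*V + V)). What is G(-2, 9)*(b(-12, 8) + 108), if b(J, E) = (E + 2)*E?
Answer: 470*sqrt(2) ≈ 664.68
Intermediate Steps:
b(J, E) = E*(2 + E) (b(J, E) = (2 + E)*E = E*(2 + E))
G(V, C) = 5/sqrt(V + V**2) (G(V, C) = 5/(sqrt(V*V + V)) = 5/(sqrt(V**2 + V)) = 5/(sqrt(V + V**2)) = 5/sqrt(V + V**2))
G(-2, 9)*(b(-12, 8) + 108) = (5/sqrt(-2*(1 - 2)))*(8*(2 + 8) + 108) = (5/sqrt(-2*(-1)))*(8*10 + 108) = (5/sqrt(2))*(80 + 108) = (5*(sqrt(2)/2))*188 = (5*sqrt(2)/2)*188 = 470*sqrt(2)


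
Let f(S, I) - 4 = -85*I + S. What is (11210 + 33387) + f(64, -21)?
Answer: 46450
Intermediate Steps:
f(S, I) = 4 + S - 85*I (f(S, I) = 4 + (-85*I + S) = 4 + (S - 85*I) = 4 + S - 85*I)
(11210 + 33387) + f(64, -21) = (11210 + 33387) + (4 + 64 - 85*(-21)) = 44597 + (4 + 64 + 1785) = 44597 + 1853 = 46450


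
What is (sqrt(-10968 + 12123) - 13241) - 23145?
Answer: -36386 + sqrt(1155) ≈ -36352.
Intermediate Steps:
(sqrt(-10968 + 12123) - 13241) - 23145 = (sqrt(1155) - 13241) - 23145 = (-13241 + sqrt(1155)) - 23145 = -36386 + sqrt(1155)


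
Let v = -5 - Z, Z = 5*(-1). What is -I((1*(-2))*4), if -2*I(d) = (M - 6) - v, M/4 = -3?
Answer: -9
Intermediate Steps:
M = -12 (M = 4*(-3) = -12)
Z = -5
v = 0 (v = -5 - 1*(-5) = -5 + 5 = 0)
I(d) = 9 (I(d) = -((-12 - 6) - 1*0)/2 = -(-18 + 0)/2 = -½*(-18) = 9)
-I((1*(-2))*4) = -1*9 = -9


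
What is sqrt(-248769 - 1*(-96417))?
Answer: 276*I*sqrt(2) ≈ 390.32*I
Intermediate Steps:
sqrt(-248769 - 1*(-96417)) = sqrt(-248769 + 96417) = sqrt(-152352) = 276*I*sqrt(2)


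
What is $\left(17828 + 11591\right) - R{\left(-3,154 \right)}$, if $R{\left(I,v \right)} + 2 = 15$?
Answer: $29406$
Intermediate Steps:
$R{\left(I,v \right)} = 13$ ($R{\left(I,v \right)} = -2 + 15 = 13$)
$\left(17828 + 11591\right) - R{\left(-3,154 \right)} = \left(17828 + 11591\right) - 13 = 29419 - 13 = 29406$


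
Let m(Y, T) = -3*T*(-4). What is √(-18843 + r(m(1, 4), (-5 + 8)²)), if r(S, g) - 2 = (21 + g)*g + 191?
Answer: 2*I*√4595 ≈ 135.57*I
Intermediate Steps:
m(Y, T) = 12*T
r(S, g) = 193 + g*(21 + g) (r(S, g) = 2 + ((21 + g)*g + 191) = 2 + (g*(21 + g) + 191) = 2 + (191 + g*(21 + g)) = 193 + g*(21 + g))
√(-18843 + r(m(1, 4), (-5 + 8)²)) = √(-18843 + (193 + ((-5 + 8)²)² + 21*(-5 + 8)²)) = √(-18843 + (193 + (3²)² + 21*3²)) = √(-18843 + (193 + 9² + 21*9)) = √(-18843 + (193 + 81 + 189)) = √(-18843 + 463) = √(-18380) = 2*I*√4595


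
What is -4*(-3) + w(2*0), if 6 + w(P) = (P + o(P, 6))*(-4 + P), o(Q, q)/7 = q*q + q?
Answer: -1170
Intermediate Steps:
o(Q, q) = 7*q + 7*q² (o(Q, q) = 7*(q*q + q) = 7*(q² + q) = 7*(q + q²) = 7*q + 7*q²)
w(P) = -6 + (-4 + P)*(294 + P) (w(P) = -6 + (P + 7*6*(1 + 6))*(-4 + P) = -6 + (P + 7*6*7)*(-4 + P) = -6 + (P + 294)*(-4 + P) = -6 + (294 + P)*(-4 + P) = -6 + (-4 + P)*(294 + P))
-4*(-3) + w(2*0) = -4*(-3) + (-1182 + (2*0)² + 290*(2*0)) = 12 + (-1182 + 0² + 290*0) = 12 + (-1182 + 0 + 0) = 12 - 1182 = -1170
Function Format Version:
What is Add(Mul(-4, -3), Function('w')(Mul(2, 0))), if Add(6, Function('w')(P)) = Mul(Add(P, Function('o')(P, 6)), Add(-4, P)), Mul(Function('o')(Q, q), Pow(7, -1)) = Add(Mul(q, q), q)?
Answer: -1170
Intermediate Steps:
Function('o')(Q, q) = Add(Mul(7, q), Mul(7, Pow(q, 2))) (Function('o')(Q, q) = Mul(7, Add(Mul(q, q), q)) = Mul(7, Add(Pow(q, 2), q)) = Mul(7, Add(q, Pow(q, 2))) = Add(Mul(7, q), Mul(7, Pow(q, 2))))
Function('w')(P) = Add(-6, Mul(Add(-4, P), Add(294, P))) (Function('w')(P) = Add(-6, Mul(Add(P, Mul(7, 6, Add(1, 6))), Add(-4, P))) = Add(-6, Mul(Add(P, Mul(7, 6, 7)), Add(-4, P))) = Add(-6, Mul(Add(P, 294), Add(-4, P))) = Add(-6, Mul(Add(294, P), Add(-4, P))) = Add(-6, Mul(Add(-4, P), Add(294, P))))
Add(Mul(-4, -3), Function('w')(Mul(2, 0))) = Add(Mul(-4, -3), Add(-1182, Pow(Mul(2, 0), 2), Mul(290, Mul(2, 0)))) = Add(12, Add(-1182, Pow(0, 2), Mul(290, 0))) = Add(12, Add(-1182, 0, 0)) = Add(12, -1182) = -1170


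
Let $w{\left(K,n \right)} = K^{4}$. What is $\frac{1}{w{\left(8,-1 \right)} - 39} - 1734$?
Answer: $- \frac{7034837}{4057} \approx -1734.0$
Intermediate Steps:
$\frac{1}{w{\left(8,-1 \right)} - 39} - 1734 = \frac{1}{8^{4} - 39} - 1734 = \frac{1}{4096 - 39} - 1734 = \frac{1}{4057} - 1734 = - \frac{7034837}{4057}$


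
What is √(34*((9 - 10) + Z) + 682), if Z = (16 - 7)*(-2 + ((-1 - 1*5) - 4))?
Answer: 12*I*√21 ≈ 54.991*I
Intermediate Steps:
Z = -108 (Z = 9*(-2 + ((-1 - 5) - 4)) = 9*(-2 + (-6 - 4)) = 9*(-2 - 10) = 9*(-12) = -108)
√(34*((9 - 10) + Z) + 682) = √(34*((9 - 10) - 108) + 682) = √(34*(-1 - 108) + 682) = √(34*(-109) + 682) = √(-3706 + 682) = √(-3024) = 12*I*√21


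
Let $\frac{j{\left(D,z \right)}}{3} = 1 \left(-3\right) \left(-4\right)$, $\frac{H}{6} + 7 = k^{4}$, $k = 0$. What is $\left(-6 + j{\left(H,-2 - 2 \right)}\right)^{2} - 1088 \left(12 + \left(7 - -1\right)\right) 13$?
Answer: $-281980$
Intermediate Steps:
$H = -42$ ($H = -42 + 6 \cdot 0^{4} = -42 + 6 \cdot 0 = -42 + 0 = -42$)
$j{\left(D,z \right)} = 36$ ($j{\left(D,z \right)} = 3 \cdot 1 \left(-3\right) \left(-4\right) = 3 \left(\left(-3\right) \left(-4\right)\right) = 3 \cdot 12 = 36$)
$\left(-6 + j{\left(H,-2 - 2 \right)}\right)^{2} - 1088 \left(12 + \left(7 - -1\right)\right) 13 = \left(-6 + 36\right)^{2} - 1088 \left(12 + \left(7 - -1\right)\right) 13 = 30^{2} - 1088 \left(12 + \left(7 + 1\right)\right) 13 = 900 - 1088 \left(12 + 8\right) 13 = 900 - 1088 \cdot 20 \cdot 13 = 900 - 282880 = -281980$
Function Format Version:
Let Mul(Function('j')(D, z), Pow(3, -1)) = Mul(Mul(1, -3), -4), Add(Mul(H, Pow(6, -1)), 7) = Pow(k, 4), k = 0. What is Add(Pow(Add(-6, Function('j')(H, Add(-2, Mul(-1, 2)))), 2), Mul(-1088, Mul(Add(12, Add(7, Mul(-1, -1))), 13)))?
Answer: -281980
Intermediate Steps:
H = -42 (H = Add(-42, Mul(6, Pow(0, 4))) = Add(-42, Mul(6, 0)) = Add(-42, 0) = -42)
Function('j')(D, z) = 36 (Function('j')(D, z) = Mul(3, Mul(Mul(1, -3), -4)) = Mul(3, Mul(-3, -4)) = Mul(3, 12) = 36)
Add(Pow(Add(-6, Function('j')(H, Add(-2, Mul(-1, 2)))), 2), Mul(-1088, Mul(Add(12, Add(7, Mul(-1, -1))), 13))) = Add(Pow(Add(-6, 36), 2), Mul(-1088, Mul(Add(12, Add(7, Mul(-1, -1))), 13))) = Add(Pow(30, 2), Mul(-1088, Mul(Add(12, Add(7, 1)), 13))) = Add(900, Mul(-1088, Mul(Add(12, 8), 13))) = Add(900, Mul(-1088, Mul(20, 13))) = Add(900, Mul(-1088, 260)) = Add(900, -282880) = -281980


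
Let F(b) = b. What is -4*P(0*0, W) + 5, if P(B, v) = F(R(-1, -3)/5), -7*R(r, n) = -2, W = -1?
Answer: 167/35 ≈ 4.7714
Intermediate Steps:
R(r, n) = 2/7 (R(r, n) = -1/7*(-2) = 2/7)
P(B, v) = 2/35 (P(B, v) = (2/7)/5 = (2/7)*(1/5) = 2/35)
-4*P(0*0, W) + 5 = -4*2/35 + 5 = -8/35 + 5 = 167/35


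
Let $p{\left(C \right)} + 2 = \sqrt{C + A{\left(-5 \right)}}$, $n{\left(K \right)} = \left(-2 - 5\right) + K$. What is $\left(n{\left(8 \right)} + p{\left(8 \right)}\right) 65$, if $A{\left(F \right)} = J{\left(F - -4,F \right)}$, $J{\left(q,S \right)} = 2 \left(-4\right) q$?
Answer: $195$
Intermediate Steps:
$J{\left(q,S \right)} = - 8 q$
$A{\left(F \right)} = -32 - 8 F$ ($A{\left(F \right)} = - 8 \left(F - -4\right) = - 8 \left(F + 4\right) = - 8 \left(4 + F\right) = -32 - 8 F$)
$n{\left(K \right)} = -7 + K$
$p{\left(C \right)} = -2 + \sqrt{8 + C}$ ($p{\left(C \right)} = -2 + \sqrt{C - -8} = -2 + \sqrt{C + \left(-32 + 40\right)} = -2 + \sqrt{C + 8} = -2 + \sqrt{8 + C}$)
$\left(n{\left(8 \right)} + p{\left(8 \right)}\right) 65 = \left(\left(-7 + 8\right) - \left(2 - \sqrt{8 + 8}\right)\right) 65 = \left(1 - \left(2 - \sqrt{16}\right)\right) 65 = \left(1 + \left(-2 + 4\right)\right) 65 = \left(1 + 2\right) 65 = 3 \cdot 65 = 195$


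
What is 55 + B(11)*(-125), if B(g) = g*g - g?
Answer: -13695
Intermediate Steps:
B(g) = g² - g
55 + B(11)*(-125) = 55 + (11*(-1 + 11))*(-125) = 55 + (11*10)*(-125) = 55 + 110*(-125) = 55 - 13750 = -13695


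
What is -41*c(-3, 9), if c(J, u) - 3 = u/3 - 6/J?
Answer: -328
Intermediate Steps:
c(J, u) = 3 - 6/J + u/3 (c(J, u) = 3 + (u/3 - 6/J) = 3 + (-6/J + u/3) = 3 - 6/J + u/3)
-41*c(-3, 9) = -41*(3 - 6/(-3) + (⅓)*9) = -41*(3 - 6*(-⅓) + 3) = -41*(3 + 2 + 3) = -41*8 = -328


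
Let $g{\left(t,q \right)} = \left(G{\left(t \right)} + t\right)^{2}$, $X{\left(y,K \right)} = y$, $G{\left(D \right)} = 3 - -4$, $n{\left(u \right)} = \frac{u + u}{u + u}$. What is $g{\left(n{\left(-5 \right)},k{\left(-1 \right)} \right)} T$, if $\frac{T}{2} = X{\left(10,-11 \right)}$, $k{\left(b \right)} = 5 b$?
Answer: $1280$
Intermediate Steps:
$n{\left(u \right)} = 1$ ($n{\left(u \right)} = \frac{2 u}{2 u} = 2 u \frac{1}{2 u} = 1$)
$G{\left(D \right)} = 7$ ($G{\left(D \right)} = 3 + 4 = 7$)
$g{\left(t,q \right)} = \left(7 + t\right)^{2}$
$T = 20$ ($T = 2 \cdot 10 = 20$)
$g{\left(n{\left(-5 \right)},k{\left(-1 \right)} \right)} T = \left(7 + 1\right)^{2} \cdot 20 = 8^{2} \cdot 20 = 64 \cdot 20 = 1280$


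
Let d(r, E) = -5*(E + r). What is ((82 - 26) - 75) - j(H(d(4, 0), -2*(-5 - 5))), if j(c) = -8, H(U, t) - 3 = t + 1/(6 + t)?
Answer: -11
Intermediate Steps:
d(r, E) = -5*E - 5*r
H(U, t) = 3 + t + 1/(6 + t) (H(U, t) = 3 + (t + 1/(6 + t)) = 3 + t + 1/(6 + t))
((82 - 26) - 75) - j(H(d(4, 0), -2*(-5 - 5))) = ((82 - 26) - 75) - 1*(-8) = (56 - 75) + 8 = -19 + 8 = -11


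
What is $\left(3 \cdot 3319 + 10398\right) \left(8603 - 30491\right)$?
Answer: $-445530240$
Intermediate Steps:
$\left(3 \cdot 3319 + 10398\right) \left(8603 - 30491\right) = \left(9957 + 10398\right) \left(-21888\right) = 20355 \left(-21888\right) = -445530240$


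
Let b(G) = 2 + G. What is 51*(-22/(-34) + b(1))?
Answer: 186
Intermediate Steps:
51*(-22/(-34) + b(1)) = 51*(-22/(-34) + (2 + 1)) = 51*(-22*(-1/34) + 3) = 51*(11/17 + 3) = 51*(62/17) = 186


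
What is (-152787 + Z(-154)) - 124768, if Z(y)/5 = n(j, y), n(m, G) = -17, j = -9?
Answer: -277640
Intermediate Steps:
Z(y) = -85 (Z(y) = 5*(-17) = -85)
(-152787 + Z(-154)) - 124768 = (-152787 - 85) - 124768 = -152872 - 124768 = -277640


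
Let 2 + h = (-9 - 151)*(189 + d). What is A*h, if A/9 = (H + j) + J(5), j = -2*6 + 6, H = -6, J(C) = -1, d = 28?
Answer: 4062474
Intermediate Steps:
j = -6 (j = -12 + 6 = -6)
h = -34722 (h = -2 + (-9 - 151)*(189 + 28) = -2 - 160*217 = -2 - 34720 = -34722)
A = -117 (A = 9*((-6 - 6) - 1) = 9*(-12 - 1) = 9*(-13) = -117)
A*h = -117*(-34722) = 4062474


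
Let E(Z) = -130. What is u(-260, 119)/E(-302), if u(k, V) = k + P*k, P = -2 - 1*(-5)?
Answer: 8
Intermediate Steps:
P = 3 (P = -2 + 5 = 3)
u(k, V) = 4*k (u(k, V) = k + 3*k = 4*k)
u(-260, 119)/E(-302) = (4*(-260))/(-130) = -1040*(-1/130) = 8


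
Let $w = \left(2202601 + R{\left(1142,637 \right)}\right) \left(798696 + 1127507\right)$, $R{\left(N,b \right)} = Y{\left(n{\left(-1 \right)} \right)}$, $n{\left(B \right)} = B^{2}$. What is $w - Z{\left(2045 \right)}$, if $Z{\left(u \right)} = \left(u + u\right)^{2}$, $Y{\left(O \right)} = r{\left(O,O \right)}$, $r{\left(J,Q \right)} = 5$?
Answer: $4242649556918$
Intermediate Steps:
$Y{\left(O \right)} = 5$
$R{\left(N,b \right)} = 5$
$Z{\left(u \right)} = 4 u^{2}$ ($Z{\left(u \right)} = \left(2 u\right)^{2} = 4 u^{2}$)
$w = 4242666285018$ ($w = \left(2202601 + 5\right) \left(798696 + 1127507\right) = 2202606 \cdot 1926203 = 4242666285018$)
$w - Z{\left(2045 \right)} = 4242666285018 - 4 \cdot 2045^{2} = 4242666285018 - 4 \cdot 4182025 = 4242666285018 - 16728100 = 4242649556918$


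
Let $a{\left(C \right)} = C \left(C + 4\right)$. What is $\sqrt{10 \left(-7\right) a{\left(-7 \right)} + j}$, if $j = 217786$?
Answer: $2 \sqrt{54079} \approx 465.1$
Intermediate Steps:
$a{\left(C \right)} = C \left(4 + C\right)$
$\sqrt{10 \left(-7\right) a{\left(-7 \right)} + j} = \sqrt{10 \left(-7\right) \left(- 7 \left(4 - 7\right)\right) + 217786} = \sqrt{- 70 \left(\left(-7\right) \left(-3\right)\right) + 217786} = \sqrt{\left(-70\right) 21 + 217786} = \sqrt{-1470 + 217786} = \sqrt{216316} = 2 \sqrt{54079}$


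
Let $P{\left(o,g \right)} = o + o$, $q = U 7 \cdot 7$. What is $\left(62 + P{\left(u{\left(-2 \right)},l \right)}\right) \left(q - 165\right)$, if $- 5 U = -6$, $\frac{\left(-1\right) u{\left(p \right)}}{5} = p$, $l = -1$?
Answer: $- \frac{43542}{5} \approx -8708.4$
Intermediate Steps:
$u{\left(p \right)} = - 5 p$
$U = \frac{6}{5}$ ($U = \left(- \frac{1}{5}\right) \left(-6\right) = \frac{6}{5} \approx 1.2$)
$q = \frac{294}{5}$ ($q = \frac{6}{5} \cdot 7 \cdot 7 = \frac{42}{5} \cdot 7 = \frac{294}{5} \approx 58.8$)
$P{\left(o,g \right)} = 2 o$
$\left(62 + P{\left(u{\left(-2 \right)},l \right)}\right) \left(q - 165\right) = \left(62 + 2 \left(\left(-5\right) \left(-2\right)\right)\right) \left(\frac{294}{5} - 165\right) = \left(62 + 2 \cdot 10\right) \left(- \frac{531}{5}\right) = \left(62 + 20\right) \left(- \frac{531}{5}\right) = 82 \left(- \frac{531}{5}\right) = - \frac{43542}{5}$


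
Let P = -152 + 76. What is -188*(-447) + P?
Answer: 83960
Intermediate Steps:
P = -76
-188*(-447) + P = -188*(-447) - 76 = 84036 - 76 = 83960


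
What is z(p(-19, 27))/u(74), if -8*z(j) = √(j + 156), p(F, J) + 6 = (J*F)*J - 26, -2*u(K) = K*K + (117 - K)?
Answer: I*√13727/22076 ≈ 0.0053072*I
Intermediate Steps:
u(K) = -117/2 + K/2 - K²/2 (u(K) = -(K*K + (117 - K))/2 = -(K² + (117 - K))/2 = -(117 + K² - K)/2 = -117/2 + K/2 - K²/2)
p(F, J) = -32 + F*J² (p(F, J) = -6 + ((J*F)*J - 26) = -6 + ((F*J)*J - 26) = -6 + (F*J² - 26) = -6 + (-26 + F*J²) = -32 + F*J²)
z(j) = -√(156 + j)/8 (z(j) = -√(j + 156)/8 = -√(156 + j)/8)
z(p(-19, 27))/u(74) = (-√(156 + (-32 - 19*27²))/8)/(-117/2 + (½)*74 - ½*74²) = (-√(156 + (-32 - 19*729))/8)/(-117/2 + 37 - ½*5476) = (-√(156 + (-32 - 13851))/8)/(-117/2 + 37 - 2738) = (-√(156 - 13883)/8)/(-5519/2) = -I*√13727/8*(-2/5519) = I*√13727/22076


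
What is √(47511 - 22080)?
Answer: 7*√519 ≈ 159.47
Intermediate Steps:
√(47511 - 22080) = √25431 = 7*√519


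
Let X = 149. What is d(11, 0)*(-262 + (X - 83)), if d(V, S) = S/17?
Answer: 0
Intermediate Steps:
d(V, S) = S/17 (d(V, S) = S*(1/17) = S/17)
d(11, 0)*(-262 + (X - 83)) = ((1/17)*0)*(-262 + (149 - 83)) = 0*(-262 + 66) = 0*(-196) = 0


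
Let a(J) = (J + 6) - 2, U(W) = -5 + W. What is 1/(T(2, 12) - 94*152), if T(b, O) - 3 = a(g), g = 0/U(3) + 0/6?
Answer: -1/14281 ≈ -7.0023e-5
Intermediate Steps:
g = 0 (g = 0/(-5 + 3) + 0/6 = 0/(-2) + 0*(⅙) = 0*(-½) + 0 = 0 + 0 = 0)
a(J) = 4 + J (a(J) = (6 + J) - 2 = 4 + J)
T(b, O) = 7 (T(b, O) = 3 + (4 + 0) = 3 + 4 = 7)
1/(T(2, 12) - 94*152) = 1/(7 - 94*152) = 1/(7 - 14288) = 1/(-14281) = -1/14281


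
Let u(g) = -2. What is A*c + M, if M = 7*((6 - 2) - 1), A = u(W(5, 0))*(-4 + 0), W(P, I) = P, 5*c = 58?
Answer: 569/5 ≈ 113.80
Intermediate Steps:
c = 58/5 (c = (⅕)*58 = 58/5 ≈ 11.600)
A = 8 (A = -2*(-4 + 0) = -2*(-4) = 8)
M = 21 (M = 7*(4 - 1) = 7*3 = 21)
A*c + M = 8*(58/5) + 21 = 464/5 + 21 = 569/5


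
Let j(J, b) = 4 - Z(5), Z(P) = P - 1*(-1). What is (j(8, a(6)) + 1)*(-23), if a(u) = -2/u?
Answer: 23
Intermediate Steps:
Z(P) = 1 + P (Z(P) = P + 1 = 1 + P)
j(J, b) = -2 (j(J, b) = 4 - (1 + 5) = 4 - 1*6 = 4 - 6 = -2)
(j(8, a(6)) + 1)*(-23) = (-2 + 1)*(-23) = -1*(-23) = 23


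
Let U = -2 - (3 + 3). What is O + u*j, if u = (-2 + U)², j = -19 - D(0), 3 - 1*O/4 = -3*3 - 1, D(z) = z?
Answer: -1848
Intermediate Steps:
U = -8 (U = -2 - 1*6 = -2 - 6 = -8)
O = 52 (O = 12 - 4*(-3*3 - 1) = 12 - 4*(-9 - 1) = 12 - 4*(-10) = 12 + 40 = 52)
j = -19 (j = -19 - 1*0 = -19 + 0 = -19)
u = 100 (u = (-2 - 8)² = (-10)² = 100)
O + u*j = 52 + 100*(-19) = 52 - 1900 = -1848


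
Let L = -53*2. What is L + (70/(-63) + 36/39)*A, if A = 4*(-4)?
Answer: -12050/117 ≈ -102.99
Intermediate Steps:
A = -16
L = -106
L + (70/(-63) + 36/39)*A = -106 + (70/(-63) + 36/39)*(-16) = -106 + (70*(-1/63) + 36*(1/39))*(-16) = -106 + (-10/9 + 12/13)*(-16) = -106 - 22/117*(-16) = -106 + 352/117 = -12050/117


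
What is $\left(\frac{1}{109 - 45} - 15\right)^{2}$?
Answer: $\frac{919681}{4096} \approx 224.53$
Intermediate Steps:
$\left(\frac{1}{109 - 45} - 15\right)^{2} = \left(\frac{1}{64} - 15\right)^{2} = \left(- \frac{959}{64}\right)^{2} = \frac{919681}{4096}$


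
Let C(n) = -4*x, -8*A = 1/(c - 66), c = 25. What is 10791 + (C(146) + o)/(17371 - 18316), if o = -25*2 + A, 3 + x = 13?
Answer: 477829697/44280 ≈ 10791.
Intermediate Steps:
x = 10 (x = -3 + 13 = 10)
A = 1/328 (A = -1/(8*(25 - 66)) = -⅛/(-41) = -⅛*(-1/41) = 1/328 ≈ 0.0030488)
C(n) = -40 (C(n) = -4*10 = -40)
o = -16399/328 (o = -25*2 + 1/328 = -50 + 1/328 = -16399/328 ≈ -49.997)
10791 + (C(146) + o)/(17371 - 18316) = 10791 + (-40 - 16399/328)/(17371 - 18316) = 10791 - 29519/328/(-945) = 10791 - 29519/328*(-1/945) = 10791 + 4217/44280 = 477829697/44280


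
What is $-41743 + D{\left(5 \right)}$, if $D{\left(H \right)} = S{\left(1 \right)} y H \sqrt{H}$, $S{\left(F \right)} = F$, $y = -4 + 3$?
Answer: $-41743 - 5 \sqrt{5} \approx -41754.0$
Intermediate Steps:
$y = -1$
$D{\left(H \right)} = - H^{\frac{3}{2}}$ ($D{\left(H \right)} = 1 \left(-1\right) H \sqrt{H} = - H^{\frac{3}{2}}$)
$-41743 + D{\left(5 \right)} = -41743 - 5^{\frac{3}{2}} = -41743 - 5 \sqrt{5}$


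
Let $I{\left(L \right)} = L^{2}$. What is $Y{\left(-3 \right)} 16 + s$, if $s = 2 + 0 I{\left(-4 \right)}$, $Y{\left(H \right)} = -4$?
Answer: $-62$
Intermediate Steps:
$s = 2$ ($s = 2 + 0 \left(-4\right)^{2} = 2 + 0 \cdot 16 = 2 + 0 = 2$)
$Y{\left(-3 \right)} 16 + s = \left(-4\right) 16 + 2 = -64 + 2 = -62$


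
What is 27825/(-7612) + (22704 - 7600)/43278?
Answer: -544619351/164716068 ≈ -3.3064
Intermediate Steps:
27825/(-7612) + (22704 - 7600)/43278 = 27825*(-1/7612) + 15104*(1/43278) = -27825/7612 + 7552/21639 = -544619351/164716068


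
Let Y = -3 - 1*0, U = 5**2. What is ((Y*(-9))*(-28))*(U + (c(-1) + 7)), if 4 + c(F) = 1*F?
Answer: -20412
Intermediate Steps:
c(F) = -4 + F (c(F) = -4 + 1*F = -4 + F)
U = 25
Y = -3 (Y = -3 + 0 = -3)
((Y*(-9))*(-28))*(U + (c(-1) + 7)) = (-3*(-9)*(-28))*(25 + ((-4 - 1) + 7)) = (27*(-28))*(25 + (-5 + 7)) = -756*(25 + 2) = -756*27 = -20412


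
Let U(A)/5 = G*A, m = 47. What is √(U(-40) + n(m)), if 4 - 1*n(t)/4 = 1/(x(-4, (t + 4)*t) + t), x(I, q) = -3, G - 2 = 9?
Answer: 155*I*√11/11 ≈ 46.734*I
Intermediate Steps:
G = 11 (G = 2 + 9 = 11)
U(A) = 55*A (U(A) = 5*(11*A) = 55*A)
n(t) = 16 - 4/(-3 + t)
√(U(-40) + n(m)) = √(55*(-40) + 4*(-13 + 4*47)/(-3 + 47)) = √(-2200 + 4*(-13 + 188)/44) = √(-2200 + 4*(1/44)*175) = √(-2200 + 175/11) = √(-24025/11) = 155*I*√11/11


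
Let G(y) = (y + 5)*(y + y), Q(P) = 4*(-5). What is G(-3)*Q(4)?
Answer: 240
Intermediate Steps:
Q(P) = -20
G(y) = 2*y*(5 + y) (G(y) = (5 + y)*(2*y) = 2*y*(5 + y))
G(-3)*Q(4) = (2*(-3)*(5 - 3))*(-20) = (2*(-3)*2)*(-20) = -12*(-20) = 240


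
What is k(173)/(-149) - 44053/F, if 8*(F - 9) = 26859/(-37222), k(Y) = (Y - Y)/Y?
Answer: -13117926128/2653125 ≈ -4944.3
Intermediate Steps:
k(Y) = 0 (k(Y) = 0/Y = 0)
F = 2653125/297776 (F = 9 + (26859/(-37222))/8 = 9 + (26859*(-1/37222))/8 = 9 + (⅛)*(-26859/37222) = 9 - 26859/297776 = 2653125/297776 ≈ 8.9098)
k(173)/(-149) - 44053/F = 0/(-149) - 44053/2653125/297776 = 0*(-1/149) - 44053*297776/2653125 = 0 - 13117926128/2653125 = -13117926128/2653125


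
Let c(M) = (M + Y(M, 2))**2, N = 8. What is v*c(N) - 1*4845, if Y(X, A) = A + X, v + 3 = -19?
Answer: -11973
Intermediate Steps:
v = -22 (v = -3 - 19 = -22)
c(M) = (2 + 2*M)**2 (c(M) = (M + (2 + M))**2 = (2 + 2*M)**2)
v*c(N) - 1*4845 = -88*(1 + 8)**2 - 1*4845 = -88*9**2 - 4845 = -88*81 - 4845 = -22*324 - 4845 = -7128 - 4845 = -11973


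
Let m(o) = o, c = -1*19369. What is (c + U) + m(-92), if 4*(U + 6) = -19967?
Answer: -97835/4 ≈ -24459.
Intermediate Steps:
c = -19369
U = -19991/4 (U = -6 + (¼)*(-19967) = -6 - 19967/4 = -19991/4 ≈ -4997.8)
(c + U) + m(-92) = (-19369 - 19991/4) - 92 = -97467/4 - 92 = -97835/4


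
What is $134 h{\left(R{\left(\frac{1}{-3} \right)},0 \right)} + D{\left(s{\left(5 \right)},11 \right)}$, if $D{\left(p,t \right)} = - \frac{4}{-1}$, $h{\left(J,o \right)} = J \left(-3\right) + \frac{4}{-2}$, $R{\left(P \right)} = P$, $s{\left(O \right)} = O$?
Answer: $-130$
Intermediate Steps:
$h{\left(J,o \right)} = -2 - 3 J$ ($h{\left(J,o \right)} = - 3 J + 4 \left(- \frac{1}{2}\right) = - 3 J - 2 = -2 - 3 J$)
$D{\left(p,t \right)} = 4$ ($D{\left(p,t \right)} = \left(-4\right) \left(-1\right) = 4$)
$134 h{\left(R{\left(\frac{1}{-3} \right)},0 \right)} + D{\left(s{\left(5 \right)},11 \right)} = 134 \left(-2 - \frac{3}{-3}\right) + 4 = 134 \left(-2 - -1\right) + 4 = 134 \left(-2 + 1\right) + 4 = 134 \left(-1\right) + 4 = -134 + 4 = -130$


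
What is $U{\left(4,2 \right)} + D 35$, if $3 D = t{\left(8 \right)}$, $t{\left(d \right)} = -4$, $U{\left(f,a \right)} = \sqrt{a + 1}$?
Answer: $- \frac{140}{3} + \sqrt{3} \approx -44.935$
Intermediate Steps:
$U{\left(f,a \right)} = \sqrt{1 + a}$
$D = - \frac{4}{3}$ ($D = \frac{1}{3} \left(-4\right) = - \frac{4}{3} \approx -1.3333$)
$U{\left(4,2 \right)} + D 35 = \sqrt{1 + 2} - \frac{140}{3} = \sqrt{3} - \frac{140}{3} = - \frac{140}{3} + \sqrt{3}$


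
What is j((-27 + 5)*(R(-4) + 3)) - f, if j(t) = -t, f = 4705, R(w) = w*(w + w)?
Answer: -3935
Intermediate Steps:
R(w) = 2*w² (R(w) = w*(2*w) = 2*w²)
j((-27 + 5)*(R(-4) + 3)) - f = -(-27 + 5)*(2*(-4)² + 3) - 1*4705 = -(-22)*(2*16 + 3) - 4705 = -(-22)*(32 + 3) - 4705 = -(-22)*35 - 4705 = -1*(-770) - 4705 = 770 - 4705 = -3935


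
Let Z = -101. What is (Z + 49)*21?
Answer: -1092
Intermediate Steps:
(Z + 49)*21 = (-101 + 49)*21 = -52*21 = -1092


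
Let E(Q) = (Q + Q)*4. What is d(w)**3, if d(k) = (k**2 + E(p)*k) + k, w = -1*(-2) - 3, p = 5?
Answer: -64000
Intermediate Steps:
w = -1 (w = 2 - 3 = -1)
E(Q) = 8*Q (E(Q) = (2*Q)*4 = 8*Q)
d(k) = k**2 + 41*k (d(k) = (k**2 + (8*5)*k) + k = (k**2 + 40*k) + k = k**2 + 41*k)
d(w)**3 = (-(41 - 1))**3 = (-1*40)**3 = (-40)**3 = -64000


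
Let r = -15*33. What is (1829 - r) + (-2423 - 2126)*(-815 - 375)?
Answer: 5415634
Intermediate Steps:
r = -495
(1829 - r) + (-2423 - 2126)*(-815 - 375) = (1829 - 1*(-495)) + (-2423 - 2126)*(-815 - 375) = (1829 + 495) - 4549*(-1190) = 2324 + 5413310 = 5415634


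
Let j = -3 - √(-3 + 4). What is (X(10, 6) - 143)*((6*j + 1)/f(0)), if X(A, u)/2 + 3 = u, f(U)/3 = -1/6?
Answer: -6302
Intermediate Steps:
f(U) = -½ (f(U) = 3*(-1/6) = 3*(-1*⅙) = 3*(-⅙) = -½)
X(A, u) = -6 + 2*u
j = -4 (j = -3 - √1 = -3 - 1*1 = -3 - 1 = -4)
(X(10, 6) - 143)*((6*j + 1)/f(0)) = ((-6 + 2*6) - 143)*((6*(-4) + 1)/(-½)) = ((-6 + 12) - 143)*((-24 + 1)*(-2)) = (6 - 143)*(-23*(-2)) = -137*46 = -6302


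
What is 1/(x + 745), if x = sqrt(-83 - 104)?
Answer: 745/555212 - I*sqrt(187)/555212 ≈ 0.0013418 - 2.463e-5*I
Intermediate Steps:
x = I*sqrt(187) (x = sqrt(-187) = I*sqrt(187) ≈ 13.675*I)
1/(x + 745) = 1/(I*sqrt(187) + 745) = 1/(745 + I*sqrt(187))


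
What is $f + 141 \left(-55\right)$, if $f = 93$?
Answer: $-7662$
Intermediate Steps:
$f + 141 \left(-55\right) = 93 + 141 \left(-55\right) = 93 - 7755 = -7662$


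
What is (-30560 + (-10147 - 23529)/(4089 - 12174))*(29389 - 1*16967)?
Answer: -3068779623928/8085 ≈ -3.7956e+8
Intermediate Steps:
(-30560 + (-10147 - 23529)/(4089 - 12174))*(29389 - 1*16967) = (-30560 - 33676/(-8085))*(29389 - 16967) = (-30560 - 33676*(-1/8085))*12422 = (-30560 + 33676/8085)*12422 = -247043924/8085*12422 = -3068779623928/8085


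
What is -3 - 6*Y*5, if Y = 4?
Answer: -123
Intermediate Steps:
-3 - 6*Y*5 = -3 - 6*4*5 = -3 - 24*5 = -3 - 120 = -123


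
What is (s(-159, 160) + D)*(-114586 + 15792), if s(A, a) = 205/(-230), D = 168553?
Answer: -382994551609/23 ≈ -1.6652e+10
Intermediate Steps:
s(A, a) = -41/46 (s(A, a) = 205*(-1/230) = -41/46)
(s(-159, 160) + D)*(-114586 + 15792) = (-41/46 + 168553)*(-114586 + 15792) = (7753397/46)*(-98794) = -382994551609/23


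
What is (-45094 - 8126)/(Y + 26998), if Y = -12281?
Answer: -53220/14717 ≈ -3.6162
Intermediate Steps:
(-45094 - 8126)/(Y + 26998) = (-45094 - 8126)/(-12281 + 26998) = -53220/14717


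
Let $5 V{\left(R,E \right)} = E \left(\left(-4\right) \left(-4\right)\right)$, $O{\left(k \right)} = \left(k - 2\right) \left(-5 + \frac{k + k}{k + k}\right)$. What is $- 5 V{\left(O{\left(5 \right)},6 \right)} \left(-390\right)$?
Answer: $37440$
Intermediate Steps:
$O{\left(k \right)} = 8 - 4 k$ ($O{\left(k \right)} = \left(-2 + k\right) \left(-5 + \frac{2 k}{2 k}\right) = \left(-2 + k\right) \left(-5 + 2 k \frac{1}{2 k}\right) = \left(-2 + k\right) \left(-5 + 1\right) = \left(-2 + k\right) \left(-4\right) = 8 - 4 k$)
$V{\left(R,E \right)} = \frac{16 E}{5}$ ($V{\left(R,E \right)} = \frac{E \left(\left(-4\right) \left(-4\right)\right)}{5} = \frac{E 16}{5} = \frac{16 E}{5}$)
$- 5 V{\left(O{\left(5 \right)},6 \right)} \left(-390\right) = - 5 \cdot \frac{16}{5} \cdot 6 \left(-390\right) = \left(-5\right) \frac{96}{5} \left(-390\right) = \left(-96\right) \left(-390\right) = 37440$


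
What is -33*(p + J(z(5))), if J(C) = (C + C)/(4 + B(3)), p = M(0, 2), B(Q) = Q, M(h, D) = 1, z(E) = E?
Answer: -561/7 ≈ -80.143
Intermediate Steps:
p = 1
J(C) = 2*C/7 (J(C) = (C + C)/(4 + 3) = (2*C)/7 = (2*C)*(⅐) = 2*C/7)
-33*(p + J(z(5))) = -33*(1 + (2/7)*5) = -33*(1 + 10/7) = -33*17/7 = -561/7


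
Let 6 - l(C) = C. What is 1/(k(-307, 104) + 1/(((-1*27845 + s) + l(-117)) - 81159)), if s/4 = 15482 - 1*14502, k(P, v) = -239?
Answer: -104961/25085680 ≈ -0.0041841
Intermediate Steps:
l(C) = 6 - C
s = 3920 (s = 4*(15482 - 1*14502) = 4*(15482 - 14502) = 4*980 = 3920)
1/(k(-307, 104) + 1/(((-1*27845 + s) + l(-117)) - 81159)) = 1/(-239 + 1/(((-1*27845 + 3920) + (6 - 1*(-117))) - 81159)) = 1/(-239 + 1/(((-27845 + 3920) + (6 + 117)) - 81159)) = 1/(-239 + 1/((-23925 + 123) - 81159)) = 1/(-239 + 1/(-23802 - 81159)) = 1/(-239 + 1/(-104961)) = 1/(-239 - 1/104961) = 1/(-25085680/104961) = -104961/25085680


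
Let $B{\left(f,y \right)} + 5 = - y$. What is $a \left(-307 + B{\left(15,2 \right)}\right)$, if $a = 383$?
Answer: $-120262$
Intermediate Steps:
$B{\left(f,y \right)} = -5 - y$
$a \left(-307 + B{\left(15,2 \right)}\right) = 383 \left(-307 - 7\right) = 383 \left(-314\right) = -120262$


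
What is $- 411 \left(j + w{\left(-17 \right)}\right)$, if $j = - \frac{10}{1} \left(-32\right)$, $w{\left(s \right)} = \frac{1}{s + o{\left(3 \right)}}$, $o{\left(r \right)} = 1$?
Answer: $- \frac{2103909}{16} \approx -1.3149 \cdot 10^{5}$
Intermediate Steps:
$w{\left(s \right)} = \frac{1}{1 + s}$ ($w{\left(s \right)} = \frac{1}{s + 1} = \frac{1}{1 + s}$)
$j = 320$ ($j = \left(-10\right) 1 \left(-32\right) = \left(-10\right) \left(-32\right) = 320$)
$- 411 \left(j + w{\left(-17 \right)}\right) = - 411 \left(320 + \frac{1}{1 - 17}\right) = - 411 \left(320 + \frac{1}{-16}\right) = - 411 \left(320 - \frac{1}{16}\right) = \left(-411\right) \frac{5119}{16} = - \frac{2103909}{16}$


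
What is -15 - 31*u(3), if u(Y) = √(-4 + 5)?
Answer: -46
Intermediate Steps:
u(Y) = 1 (u(Y) = √1 = 1)
-15 - 31*u(3) = -15 - 31*1 = -15 - 31 = -46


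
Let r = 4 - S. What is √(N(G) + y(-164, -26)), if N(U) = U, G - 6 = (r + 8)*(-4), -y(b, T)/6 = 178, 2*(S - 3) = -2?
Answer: I*√1102 ≈ 33.196*I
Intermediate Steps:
S = 2 (S = 3 + (½)*(-2) = 3 - 1 = 2)
y(b, T) = -1068 (y(b, T) = -6*178 = -1068)
r = 2 (r = 4 - 1*2 = 4 - 2 = 2)
G = -34 (G = 6 + (2 + 8)*(-4) = 6 + 10*(-4) = 6 - 40 = -34)
√(N(G) + y(-164, -26)) = √(-34 - 1068) = √(-1102) = I*√1102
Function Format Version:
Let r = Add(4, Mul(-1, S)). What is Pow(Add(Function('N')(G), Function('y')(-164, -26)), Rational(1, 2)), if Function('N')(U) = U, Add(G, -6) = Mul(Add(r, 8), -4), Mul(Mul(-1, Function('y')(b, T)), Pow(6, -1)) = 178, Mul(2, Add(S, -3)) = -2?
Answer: Mul(I, Pow(1102, Rational(1, 2))) ≈ Mul(33.196, I)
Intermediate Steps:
S = 2 (S = Add(3, Mul(Rational(1, 2), -2)) = Add(3, -1) = 2)
Function('y')(b, T) = -1068 (Function('y')(b, T) = Mul(-6, 178) = -1068)
r = 2 (r = Add(4, Mul(-1, 2)) = Add(4, -2) = 2)
G = -34 (G = Add(6, Mul(Add(2, 8), -4)) = Add(6, Mul(10, -4)) = Add(6, -40) = -34)
Pow(Add(Function('N')(G), Function('y')(-164, -26)), Rational(1, 2)) = Pow(Add(-34, -1068), Rational(1, 2)) = Pow(-1102, Rational(1, 2)) = Mul(I, Pow(1102, Rational(1, 2)))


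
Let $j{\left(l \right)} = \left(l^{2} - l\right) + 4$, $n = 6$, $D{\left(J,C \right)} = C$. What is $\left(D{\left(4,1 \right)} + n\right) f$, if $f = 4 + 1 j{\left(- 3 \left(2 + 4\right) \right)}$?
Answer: $2450$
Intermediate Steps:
$j{\left(l \right)} = 4 + l^{2} - l$
$f = 350$ ($f = 4 + 1 \left(4 + \left(- 3 \left(2 + 4\right)\right)^{2} - - 3 \left(2 + 4\right)\right) = 4 + 1 \left(4 + \left(\left(-3\right) 6\right)^{2} - \left(-3\right) 6\right) = 4 + 1 \left(4 + \left(-18\right)^{2} - -18\right) = 4 + 1 \left(4 + 324 + 18\right) = 4 + 1 \cdot 346 = 4 + 346 = 350$)
$\left(D{\left(4,1 \right)} + n\right) f = \left(1 + 6\right) 350 = 7 \cdot 350 = 2450$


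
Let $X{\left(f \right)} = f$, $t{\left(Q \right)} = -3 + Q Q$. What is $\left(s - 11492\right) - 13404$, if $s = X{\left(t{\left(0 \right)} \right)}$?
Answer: $-24899$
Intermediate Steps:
$t{\left(Q \right)} = -3 + Q^{2}$
$s = -3$ ($s = -3 + 0^{2} = -3 + 0 = -3$)
$\left(s - 11492\right) - 13404 = \left(-3 - 11492\right) - 13404 = -11495 - 13404 = -24899$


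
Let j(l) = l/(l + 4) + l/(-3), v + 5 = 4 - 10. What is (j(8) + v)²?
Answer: 169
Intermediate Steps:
v = -11 (v = -5 + (4 - 10) = -5 - 6 = -11)
j(l) = -l/3 + l/(4 + l) (j(l) = l/(4 + l) + l*(-⅓) = l/(4 + l) - l/3 = -l/3 + l/(4 + l))
(j(8) + v)² = (-1*8*(1 + 8)/(12 + 3*8) - 11)² = (-1*8*9/(12 + 24) - 11)² = (-1*8*9/36 - 11)² = (-1*8*1/36*9 - 11)² = (-2 - 11)² = (-13)² = 169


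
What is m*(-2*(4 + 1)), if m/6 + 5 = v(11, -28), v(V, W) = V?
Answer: -360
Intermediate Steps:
m = 36 (m = -30 + 6*11 = -30 + 66 = 36)
m*(-2*(4 + 1)) = 36*(-2*(4 + 1)) = 36*(-2*5) = 36*(-10) = -360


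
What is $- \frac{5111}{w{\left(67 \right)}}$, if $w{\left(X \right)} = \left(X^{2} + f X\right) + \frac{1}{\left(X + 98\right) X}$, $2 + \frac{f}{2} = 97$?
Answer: $- \frac{56502105}{190356046} \approx -0.29682$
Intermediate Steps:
$f = 190$ ($f = -4 + 2 \cdot 97 = -4 + 194 = 190$)
$w{\left(X \right)} = X^{2} + 190 X + \frac{1}{X \left(98 + X\right)}$ ($w{\left(X \right)} = \left(X^{2} + 190 X\right) + \frac{1}{\left(X + 98\right) X} = \left(X^{2} + 190 X\right) + \frac{1}{\left(98 + X\right) X} = \left(X^{2} + 190 X\right) + \frac{1}{X \left(98 + X\right)} = X^{2} + 190 X + \frac{1}{X \left(98 + X\right)}$)
$- \frac{5111}{w{\left(67 \right)}} = - \frac{5111}{\frac{1}{67} \frac{1}{98 + 67} \left(1 + 67^{4} + 288 \cdot 67^{3} + 18620 \cdot 67^{2}\right)} = - \frac{5111}{\frac{1}{67} \cdot \frac{1}{165} \left(1 + 20151121 + 288 \cdot 300763 + 18620 \cdot 4489\right)} = - \frac{5111}{\frac{1}{67} \cdot \frac{1}{165} \left(1 + 20151121 + 86619744 + 83585180\right)} = - \frac{5111}{\frac{1}{67} \cdot \frac{1}{165} \cdot 190356046} = - \frac{5111}{\frac{190356046}{11055}} = \left(-5111\right) \frac{11055}{190356046} = - \frac{56502105}{190356046}$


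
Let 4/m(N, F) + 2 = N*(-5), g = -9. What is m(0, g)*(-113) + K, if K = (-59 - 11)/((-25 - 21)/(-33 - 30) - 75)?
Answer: 1061864/4679 ≈ 226.94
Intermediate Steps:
m(N, F) = 4/(-2 - 5*N) (m(N, F) = 4/(-2 + N*(-5)) = 4/(-2 - 5*N))
K = 4410/4679 (K = -70/(-46/(-63) - 75) = -70/(-46*(-1/63) - 75) = -70/(46/63 - 75) = -70/(-4679/63) = -70*(-63/4679) = 4410/4679 ≈ 0.94251)
m(0, g)*(-113) + K = -4/(2 + 5*0)*(-113) + 4410/4679 = -4/(2 + 0)*(-113) + 4410/4679 = -4/2*(-113) + 4410/4679 = -4*½*(-113) + 4410/4679 = -2*(-113) + 4410/4679 = 226 + 4410/4679 = 1061864/4679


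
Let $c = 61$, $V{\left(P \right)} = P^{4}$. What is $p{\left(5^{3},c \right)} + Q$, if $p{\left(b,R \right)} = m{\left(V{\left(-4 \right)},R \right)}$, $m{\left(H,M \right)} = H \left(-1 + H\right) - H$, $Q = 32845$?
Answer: $97869$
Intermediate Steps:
$m{\left(H,M \right)} = - H + H \left(-1 + H\right)$
$p{\left(b,R \right)} = 65024$ ($p{\left(b,R \right)} = \left(-4\right)^{4} \left(-2 + \left(-4\right)^{4}\right) = 256 \left(-2 + 256\right) = 256 \cdot 254 = 65024$)
$p{\left(5^{3},c \right)} + Q = 65024 + 32845 = 97869$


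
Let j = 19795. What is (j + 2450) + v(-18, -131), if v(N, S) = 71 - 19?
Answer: 22297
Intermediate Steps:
v(N, S) = 52
(j + 2450) + v(-18, -131) = (19795 + 2450) + 52 = 22245 + 52 = 22297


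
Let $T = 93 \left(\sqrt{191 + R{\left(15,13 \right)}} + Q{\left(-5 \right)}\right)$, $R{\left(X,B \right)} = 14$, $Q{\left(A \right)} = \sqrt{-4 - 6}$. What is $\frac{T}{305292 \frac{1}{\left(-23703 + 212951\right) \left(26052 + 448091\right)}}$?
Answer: $\frac{695412262096 \sqrt{205}}{25441} + \frac{695412262096 i \sqrt{10}}{25441} \approx 3.9137 \cdot 10^{8} + 8.6439 \cdot 10^{7} i$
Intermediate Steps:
$Q{\left(A \right)} = i \sqrt{10}$ ($Q{\left(A \right)} = \sqrt{-10} = i \sqrt{10}$)
$T = 93 \sqrt{205} + 93 i \sqrt{10}$ ($T = 93 \left(\sqrt{191 + 14} + i \sqrt{10}\right) = 93 \left(\sqrt{205} + i \sqrt{10}\right) = 93 \sqrt{205} + 93 i \sqrt{10} \approx 1331.6 + 294.09 i$)
$\frac{T}{305292 \frac{1}{\left(-23703 + 212951\right) \left(26052 + 448091\right)}} = \frac{93 \sqrt{205} + 93 i \sqrt{10}}{305292 \frac{1}{\left(-23703 + 212951\right) \left(26052 + 448091\right)}} = \frac{93 \sqrt{205} + 93 i \sqrt{10}}{305292 \frac{1}{189248 \cdot 474143}} = \frac{93 \sqrt{205} + 93 i \sqrt{10}}{305292 \cdot \frac{1}{89730614464}} = \frac{93 \sqrt{205} + 93 i \sqrt{10}}{\frac{76323}{22432653616}} = \left(93 \sqrt{205} + 93 i \sqrt{10}\right) \frac{22432653616}{76323} = \frac{695412262096 \sqrt{205}}{25441} + \frac{695412262096 i \sqrt{10}}{25441}$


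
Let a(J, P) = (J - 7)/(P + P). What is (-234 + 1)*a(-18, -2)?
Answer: -5825/4 ≈ -1456.3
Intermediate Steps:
a(J, P) = (-7 + J)/(2*P) (a(J, P) = (-7 + J)/((2*P)) = (-7 + J)*(1/(2*P)) = (-7 + J)/(2*P))
(-234 + 1)*a(-18, -2) = (-234 + 1)*((½)*(-7 - 18)/(-2)) = -233*(-1)*(-25)/(2*2) = -233*25/4 = -5825/4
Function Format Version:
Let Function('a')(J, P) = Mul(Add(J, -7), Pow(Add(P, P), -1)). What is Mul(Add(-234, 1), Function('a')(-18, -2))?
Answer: Rational(-5825, 4) ≈ -1456.3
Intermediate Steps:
Function('a')(J, P) = Mul(Rational(1, 2), Pow(P, -1), Add(-7, J)) (Function('a')(J, P) = Mul(Add(-7, J), Pow(Mul(2, P), -1)) = Mul(Add(-7, J), Mul(Rational(1, 2), Pow(P, -1))) = Mul(Rational(1, 2), Pow(P, -1), Add(-7, J)))
Mul(Add(-234, 1), Function('a')(-18, -2)) = Mul(Add(-234, 1), Mul(Rational(1, 2), Pow(-2, -1), Add(-7, -18))) = Mul(-233, Mul(Rational(1, 2), Rational(-1, 2), -25)) = Mul(-233, Rational(25, 4)) = Rational(-5825, 4)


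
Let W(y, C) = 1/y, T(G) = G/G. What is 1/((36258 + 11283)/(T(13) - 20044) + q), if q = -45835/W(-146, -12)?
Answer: 6681/44708634863 ≈ 1.4943e-7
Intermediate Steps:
T(G) = 1
q = 6691910 (q = -45835/(1/(-146)) = -45835/(-1/146) = -45835*(-146) = 6691910)
1/((36258 + 11283)/(T(13) - 20044) + q) = 1/((36258 + 11283)/(1 - 20044) + 6691910) = 1/(47541/(-20043) + 6691910) = 1/(47541*(-1/20043) + 6691910) = 1/(-15847/6681 + 6691910) = 1/(44708634863/6681) = 6681/44708634863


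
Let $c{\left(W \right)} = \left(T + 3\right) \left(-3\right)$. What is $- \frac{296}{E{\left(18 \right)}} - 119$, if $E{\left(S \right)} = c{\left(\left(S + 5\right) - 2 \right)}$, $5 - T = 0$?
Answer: $- \frac{320}{3} \approx -106.67$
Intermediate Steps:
$T = 5$ ($T = 5 - 0 = 5 + 0 = 5$)
$c{\left(W \right)} = -24$ ($c{\left(W \right)} = \left(5 + 3\right) \left(-3\right) = 8 \left(-3\right) = -24$)
$E{\left(S \right)} = -24$
$- \frac{296}{E{\left(18 \right)}} - 119 = - \frac{296}{-24} - 119 = \left(-296\right) \left(- \frac{1}{24}\right) - 119 = \frac{37}{3} - 119 = - \frac{320}{3}$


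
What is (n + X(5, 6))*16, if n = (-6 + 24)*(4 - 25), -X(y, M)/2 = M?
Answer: -6240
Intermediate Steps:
X(y, M) = -2*M
n = -378 (n = 18*(-21) = -378)
(n + X(5, 6))*16 = (-378 - 2*6)*16 = (-378 - 12)*16 = -390*16 = -6240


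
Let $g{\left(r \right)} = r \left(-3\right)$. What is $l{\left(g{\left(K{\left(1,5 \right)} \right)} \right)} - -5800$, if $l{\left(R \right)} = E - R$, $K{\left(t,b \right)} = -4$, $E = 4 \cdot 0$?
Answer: $5788$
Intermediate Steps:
$E = 0$
$g{\left(r \right)} = - 3 r$
$l{\left(R \right)} = - R$ ($l{\left(R \right)} = 0 - R = - R$)
$l{\left(g{\left(K{\left(1,5 \right)} \right)} \right)} - -5800 = - \left(-3\right) \left(-4\right) - -5800 = \left(-1\right) 12 + 5800 = -12 + 5800 = 5788$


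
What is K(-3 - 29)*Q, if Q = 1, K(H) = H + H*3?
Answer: -128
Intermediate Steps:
K(H) = 4*H (K(H) = H + 3*H = 4*H)
K(-3 - 29)*Q = (4*(-3 - 29))*1 = (4*(-32))*1 = -128*1 = -128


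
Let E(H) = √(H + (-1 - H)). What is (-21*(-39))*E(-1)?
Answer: 819*I ≈ 819.0*I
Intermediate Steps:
E(H) = I (E(H) = √(-1) = I)
(-21*(-39))*E(-1) = (-21*(-39))*I = 819*I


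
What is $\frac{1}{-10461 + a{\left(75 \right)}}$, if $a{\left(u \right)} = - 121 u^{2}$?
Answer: $- \frac{1}{691086} \approx -1.447 \cdot 10^{-6}$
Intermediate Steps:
$\frac{1}{-10461 + a{\left(75 \right)}} = \frac{1}{-10461 - 121 \cdot 75^{2}} = \frac{1}{-10461 - 680625} = \frac{1}{-691086} = - \frac{1}{691086}$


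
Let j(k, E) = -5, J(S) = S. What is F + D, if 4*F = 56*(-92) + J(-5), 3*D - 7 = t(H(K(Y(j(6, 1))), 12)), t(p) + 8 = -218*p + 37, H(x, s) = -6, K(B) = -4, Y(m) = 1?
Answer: -3365/4 ≈ -841.25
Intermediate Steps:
t(p) = 29 - 218*p (t(p) = -8 + (-218*p + 37) = -8 + (37 - 218*p) = 29 - 218*p)
D = 448 (D = 7/3 + (29 - 218*(-6))/3 = 7/3 + (29 + 1308)/3 = 7/3 + (1/3)*1337 = 7/3 + 1337/3 = 448)
F = -5157/4 (F = (56*(-92) - 5)/4 = (-5152 - 5)/4 = (1/4)*(-5157) = -5157/4 ≈ -1289.3)
F + D = -5157/4 + 448 = -3365/4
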